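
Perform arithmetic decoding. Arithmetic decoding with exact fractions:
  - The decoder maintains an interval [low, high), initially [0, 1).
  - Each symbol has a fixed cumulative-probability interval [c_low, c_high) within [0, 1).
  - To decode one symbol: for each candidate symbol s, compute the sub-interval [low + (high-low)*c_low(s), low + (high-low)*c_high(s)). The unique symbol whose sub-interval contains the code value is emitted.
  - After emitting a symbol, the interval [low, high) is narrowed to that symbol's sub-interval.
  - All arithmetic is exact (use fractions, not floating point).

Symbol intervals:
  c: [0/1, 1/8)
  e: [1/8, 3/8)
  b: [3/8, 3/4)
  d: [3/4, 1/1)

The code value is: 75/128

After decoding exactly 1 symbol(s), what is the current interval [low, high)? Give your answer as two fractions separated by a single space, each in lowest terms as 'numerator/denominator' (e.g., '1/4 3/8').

Answer: 3/8 3/4

Derivation:
Step 1: interval [0/1, 1/1), width = 1/1 - 0/1 = 1/1
  'c': [0/1 + 1/1*0/1, 0/1 + 1/1*1/8) = [0/1, 1/8)
  'e': [0/1 + 1/1*1/8, 0/1 + 1/1*3/8) = [1/8, 3/8)
  'b': [0/1 + 1/1*3/8, 0/1 + 1/1*3/4) = [3/8, 3/4) <- contains code 75/128
  'd': [0/1 + 1/1*3/4, 0/1 + 1/1*1/1) = [3/4, 1/1)
  emit 'b', narrow to [3/8, 3/4)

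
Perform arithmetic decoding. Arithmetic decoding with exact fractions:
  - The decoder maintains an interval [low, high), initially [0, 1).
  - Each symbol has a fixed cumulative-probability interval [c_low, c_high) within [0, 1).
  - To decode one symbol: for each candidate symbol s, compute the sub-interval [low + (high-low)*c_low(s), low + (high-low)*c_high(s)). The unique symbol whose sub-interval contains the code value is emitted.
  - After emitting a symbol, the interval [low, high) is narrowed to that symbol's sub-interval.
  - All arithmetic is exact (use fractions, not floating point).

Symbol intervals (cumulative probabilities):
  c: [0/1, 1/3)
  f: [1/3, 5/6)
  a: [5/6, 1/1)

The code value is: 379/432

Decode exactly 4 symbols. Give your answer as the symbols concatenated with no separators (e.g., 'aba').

Step 1: interval [0/1, 1/1), width = 1/1 - 0/1 = 1/1
  'c': [0/1 + 1/1*0/1, 0/1 + 1/1*1/3) = [0/1, 1/3)
  'f': [0/1 + 1/1*1/3, 0/1 + 1/1*5/6) = [1/3, 5/6)
  'a': [0/1 + 1/1*5/6, 0/1 + 1/1*1/1) = [5/6, 1/1) <- contains code 379/432
  emit 'a', narrow to [5/6, 1/1)
Step 2: interval [5/6, 1/1), width = 1/1 - 5/6 = 1/6
  'c': [5/6 + 1/6*0/1, 5/6 + 1/6*1/3) = [5/6, 8/9) <- contains code 379/432
  'f': [5/6 + 1/6*1/3, 5/6 + 1/6*5/6) = [8/9, 35/36)
  'a': [5/6 + 1/6*5/6, 5/6 + 1/6*1/1) = [35/36, 1/1)
  emit 'c', narrow to [5/6, 8/9)
Step 3: interval [5/6, 8/9), width = 8/9 - 5/6 = 1/18
  'c': [5/6 + 1/18*0/1, 5/6 + 1/18*1/3) = [5/6, 23/27)
  'f': [5/6 + 1/18*1/3, 5/6 + 1/18*5/6) = [23/27, 95/108) <- contains code 379/432
  'a': [5/6 + 1/18*5/6, 5/6 + 1/18*1/1) = [95/108, 8/9)
  emit 'f', narrow to [23/27, 95/108)
Step 4: interval [23/27, 95/108), width = 95/108 - 23/27 = 1/36
  'c': [23/27 + 1/36*0/1, 23/27 + 1/36*1/3) = [23/27, 31/36)
  'f': [23/27 + 1/36*1/3, 23/27 + 1/36*5/6) = [31/36, 7/8)
  'a': [23/27 + 1/36*5/6, 23/27 + 1/36*1/1) = [7/8, 95/108) <- contains code 379/432
  emit 'a', narrow to [7/8, 95/108)

Answer: acfa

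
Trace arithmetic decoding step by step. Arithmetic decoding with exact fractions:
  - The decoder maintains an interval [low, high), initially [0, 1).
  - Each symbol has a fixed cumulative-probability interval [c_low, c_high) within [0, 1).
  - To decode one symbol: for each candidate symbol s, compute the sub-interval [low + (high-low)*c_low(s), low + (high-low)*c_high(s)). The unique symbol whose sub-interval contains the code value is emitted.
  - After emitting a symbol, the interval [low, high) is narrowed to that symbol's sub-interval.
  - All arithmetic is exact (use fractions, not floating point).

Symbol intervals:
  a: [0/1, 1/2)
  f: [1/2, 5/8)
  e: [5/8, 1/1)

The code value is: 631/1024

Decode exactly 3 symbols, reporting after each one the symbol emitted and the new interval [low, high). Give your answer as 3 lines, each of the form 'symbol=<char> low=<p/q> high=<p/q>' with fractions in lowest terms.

Step 1: interval [0/1, 1/1), width = 1/1 - 0/1 = 1/1
  'a': [0/1 + 1/1*0/1, 0/1 + 1/1*1/2) = [0/1, 1/2)
  'f': [0/1 + 1/1*1/2, 0/1 + 1/1*5/8) = [1/2, 5/8) <- contains code 631/1024
  'e': [0/1 + 1/1*5/8, 0/1 + 1/1*1/1) = [5/8, 1/1)
  emit 'f', narrow to [1/2, 5/8)
Step 2: interval [1/2, 5/8), width = 5/8 - 1/2 = 1/8
  'a': [1/2 + 1/8*0/1, 1/2 + 1/8*1/2) = [1/2, 9/16)
  'f': [1/2 + 1/8*1/2, 1/2 + 1/8*5/8) = [9/16, 37/64)
  'e': [1/2 + 1/8*5/8, 1/2 + 1/8*1/1) = [37/64, 5/8) <- contains code 631/1024
  emit 'e', narrow to [37/64, 5/8)
Step 3: interval [37/64, 5/8), width = 5/8 - 37/64 = 3/64
  'a': [37/64 + 3/64*0/1, 37/64 + 3/64*1/2) = [37/64, 77/128)
  'f': [37/64 + 3/64*1/2, 37/64 + 3/64*5/8) = [77/128, 311/512)
  'e': [37/64 + 3/64*5/8, 37/64 + 3/64*1/1) = [311/512, 5/8) <- contains code 631/1024
  emit 'e', narrow to [311/512, 5/8)

Answer: symbol=f low=1/2 high=5/8
symbol=e low=37/64 high=5/8
symbol=e low=311/512 high=5/8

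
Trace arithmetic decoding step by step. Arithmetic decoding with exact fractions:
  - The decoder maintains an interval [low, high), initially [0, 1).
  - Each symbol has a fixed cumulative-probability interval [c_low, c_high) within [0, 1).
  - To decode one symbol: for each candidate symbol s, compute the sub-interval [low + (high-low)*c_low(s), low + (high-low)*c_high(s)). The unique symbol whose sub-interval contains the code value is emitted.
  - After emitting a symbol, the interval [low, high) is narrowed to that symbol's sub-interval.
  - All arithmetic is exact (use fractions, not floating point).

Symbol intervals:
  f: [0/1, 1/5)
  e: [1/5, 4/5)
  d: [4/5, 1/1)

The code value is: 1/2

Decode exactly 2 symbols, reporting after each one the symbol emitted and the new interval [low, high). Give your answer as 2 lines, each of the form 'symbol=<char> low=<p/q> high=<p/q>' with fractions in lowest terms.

Step 1: interval [0/1, 1/1), width = 1/1 - 0/1 = 1/1
  'f': [0/1 + 1/1*0/1, 0/1 + 1/1*1/5) = [0/1, 1/5)
  'e': [0/1 + 1/1*1/5, 0/1 + 1/1*4/5) = [1/5, 4/5) <- contains code 1/2
  'd': [0/1 + 1/1*4/5, 0/1 + 1/1*1/1) = [4/5, 1/1)
  emit 'e', narrow to [1/5, 4/5)
Step 2: interval [1/5, 4/5), width = 4/5 - 1/5 = 3/5
  'f': [1/5 + 3/5*0/1, 1/5 + 3/5*1/5) = [1/5, 8/25)
  'e': [1/5 + 3/5*1/5, 1/5 + 3/5*4/5) = [8/25, 17/25) <- contains code 1/2
  'd': [1/5 + 3/5*4/5, 1/5 + 3/5*1/1) = [17/25, 4/5)
  emit 'e', narrow to [8/25, 17/25)

Answer: symbol=e low=1/5 high=4/5
symbol=e low=8/25 high=17/25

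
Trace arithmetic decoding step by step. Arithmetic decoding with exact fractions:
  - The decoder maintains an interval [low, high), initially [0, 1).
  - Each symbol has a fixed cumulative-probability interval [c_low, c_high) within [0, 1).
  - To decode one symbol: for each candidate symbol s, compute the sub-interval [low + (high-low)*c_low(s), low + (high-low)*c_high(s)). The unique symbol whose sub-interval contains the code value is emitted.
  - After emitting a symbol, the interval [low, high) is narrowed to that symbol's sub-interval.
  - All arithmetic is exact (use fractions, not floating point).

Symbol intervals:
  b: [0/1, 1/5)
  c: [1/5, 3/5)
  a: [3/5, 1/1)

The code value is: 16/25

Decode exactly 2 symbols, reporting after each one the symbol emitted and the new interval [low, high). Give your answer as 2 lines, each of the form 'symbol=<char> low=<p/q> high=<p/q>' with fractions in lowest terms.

Step 1: interval [0/1, 1/1), width = 1/1 - 0/1 = 1/1
  'b': [0/1 + 1/1*0/1, 0/1 + 1/1*1/5) = [0/1, 1/5)
  'c': [0/1 + 1/1*1/5, 0/1 + 1/1*3/5) = [1/5, 3/5)
  'a': [0/1 + 1/1*3/5, 0/1 + 1/1*1/1) = [3/5, 1/1) <- contains code 16/25
  emit 'a', narrow to [3/5, 1/1)
Step 2: interval [3/5, 1/1), width = 1/1 - 3/5 = 2/5
  'b': [3/5 + 2/5*0/1, 3/5 + 2/5*1/5) = [3/5, 17/25) <- contains code 16/25
  'c': [3/5 + 2/5*1/5, 3/5 + 2/5*3/5) = [17/25, 21/25)
  'a': [3/5 + 2/5*3/5, 3/5 + 2/5*1/1) = [21/25, 1/1)
  emit 'b', narrow to [3/5, 17/25)

Answer: symbol=a low=3/5 high=1/1
symbol=b low=3/5 high=17/25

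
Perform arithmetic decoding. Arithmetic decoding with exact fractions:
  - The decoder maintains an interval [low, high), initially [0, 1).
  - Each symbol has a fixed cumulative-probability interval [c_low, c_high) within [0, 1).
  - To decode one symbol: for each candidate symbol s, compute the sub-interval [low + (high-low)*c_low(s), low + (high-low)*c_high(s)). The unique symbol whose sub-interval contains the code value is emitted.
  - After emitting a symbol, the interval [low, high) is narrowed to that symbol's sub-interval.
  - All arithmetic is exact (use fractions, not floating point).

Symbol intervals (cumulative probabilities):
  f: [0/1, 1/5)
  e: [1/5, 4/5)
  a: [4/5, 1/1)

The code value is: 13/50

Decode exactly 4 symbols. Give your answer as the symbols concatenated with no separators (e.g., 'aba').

Answer: efee

Derivation:
Step 1: interval [0/1, 1/1), width = 1/1 - 0/1 = 1/1
  'f': [0/1 + 1/1*0/1, 0/1 + 1/1*1/5) = [0/1, 1/5)
  'e': [0/1 + 1/1*1/5, 0/1 + 1/1*4/5) = [1/5, 4/5) <- contains code 13/50
  'a': [0/1 + 1/1*4/5, 0/1 + 1/1*1/1) = [4/5, 1/1)
  emit 'e', narrow to [1/5, 4/5)
Step 2: interval [1/5, 4/5), width = 4/5 - 1/5 = 3/5
  'f': [1/5 + 3/5*0/1, 1/5 + 3/5*1/5) = [1/5, 8/25) <- contains code 13/50
  'e': [1/5 + 3/5*1/5, 1/5 + 3/5*4/5) = [8/25, 17/25)
  'a': [1/5 + 3/5*4/5, 1/5 + 3/5*1/1) = [17/25, 4/5)
  emit 'f', narrow to [1/5, 8/25)
Step 3: interval [1/5, 8/25), width = 8/25 - 1/5 = 3/25
  'f': [1/5 + 3/25*0/1, 1/5 + 3/25*1/5) = [1/5, 28/125)
  'e': [1/5 + 3/25*1/5, 1/5 + 3/25*4/5) = [28/125, 37/125) <- contains code 13/50
  'a': [1/5 + 3/25*4/5, 1/5 + 3/25*1/1) = [37/125, 8/25)
  emit 'e', narrow to [28/125, 37/125)
Step 4: interval [28/125, 37/125), width = 37/125 - 28/125 = 9/125
  'f': [28/125 + 9/125*0/1, 28/125 + 9/125*1/5) = [28/125, 149/625)
  'e': [28/125 + 9/125*1/5, 28/125 + 9/125*4/5) = [149/625, 176/625) <- contains code 13/50
  'a': [28/125 + 9/125*4/5, 28/125 + 9/125*1/1) = [176/625, 37/125)
  emit 'e', narrow to [149/625, 176/625)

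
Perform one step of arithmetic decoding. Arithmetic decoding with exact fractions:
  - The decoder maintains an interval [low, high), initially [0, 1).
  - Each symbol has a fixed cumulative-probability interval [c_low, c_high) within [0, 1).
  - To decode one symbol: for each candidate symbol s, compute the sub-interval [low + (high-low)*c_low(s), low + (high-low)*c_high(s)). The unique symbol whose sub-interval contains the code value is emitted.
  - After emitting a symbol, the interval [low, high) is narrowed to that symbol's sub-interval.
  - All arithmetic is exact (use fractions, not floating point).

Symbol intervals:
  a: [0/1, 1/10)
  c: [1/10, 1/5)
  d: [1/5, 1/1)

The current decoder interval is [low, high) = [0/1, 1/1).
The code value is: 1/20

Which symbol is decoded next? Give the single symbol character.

Interval width = high − low = 1/1 − 0/1 = 1/1
Scaled code = (code − low) / width = (1/20 − 0/1) / 1/1 = 1/20
  a: [0/1, 1/10) ← scaled code falls here ✓
  c: [1/10, 1/5) 
  d: [1/5, 1/1) 

Answer: a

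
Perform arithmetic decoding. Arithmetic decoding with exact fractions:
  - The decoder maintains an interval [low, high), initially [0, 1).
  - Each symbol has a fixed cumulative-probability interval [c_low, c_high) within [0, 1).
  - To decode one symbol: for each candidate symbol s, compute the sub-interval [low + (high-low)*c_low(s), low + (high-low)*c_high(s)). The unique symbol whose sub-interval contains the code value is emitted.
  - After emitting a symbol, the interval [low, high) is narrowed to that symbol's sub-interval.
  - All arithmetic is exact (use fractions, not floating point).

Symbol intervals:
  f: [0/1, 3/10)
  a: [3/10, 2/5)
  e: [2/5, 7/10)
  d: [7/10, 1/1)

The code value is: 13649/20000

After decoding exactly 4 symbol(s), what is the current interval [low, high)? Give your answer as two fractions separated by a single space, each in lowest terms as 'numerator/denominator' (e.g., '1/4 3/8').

Answer: 6811/10000 3419/5000

Derivation:
Step 1: interval [0/1, 1/1), width = 1/1 - 0/1 = 1/1
  'f': [0/1 + 1/1*0/1, 0/1 + 1/1*3/10) = [0/1, 3/10)
  'a': [0/1 + 1/1*3/10, 0/1 + 1/1*2/5) = [3/10, 2/5)
  'e': [0/1 + 1/1*2/5, 0/1 + 1/1*7/10) = [2/5, 7/10) <- contains code 13649/20000
  'd': [0/1 + 1/1*7/10, 0/1 + 1/1*1/1) = [7/10, 1/1)
  emit 'e', narrow to [2/5, 7/10)
Step 2: interval [2/5, 7/10), width = 7/10 - 2/5 = 3/10
  'f': [2/5 + 3/10*0/1, 2/5 + 3/10*3/10) = [2/5, 49/100)
  'a': [2/5 + 3/10*3/10, 2/5 + 3/10*2/5) = [49/100, 13/25)
  'e': [2/5 + 3/10*2/5, 2/5 + 3/10*7/10) = [13/25, 61/100)
  'd': [2/5 + 3/10*7/10, 2/5 + 3/10*1/1) = [61/100, 7/10) <- contains code 13649/20000
  emit 'd', narrow to [61/100, 7/10)
Step 3: interval [61/100, 7/10), width = 7/10 - 61/100 = 9/100
  'f': [61/100 + 9/100*0/1, 61/100 + 9/100*3/10) = [61/100, 637/1000)
  'a': [61/100 + 9/100*3/10, 61/100 + 9/100*2/5) = [637/1000, 323/500)
  'e': [61/100 + 9/100*2/5, 61/100 + 9/100*7/10) = [323/500, 673/1000)
  'd': [61/100 + 9/100*7/10, 61/100 + 9/100*1/1) = [673/1000, 7/10) <- contains code 13649/20000
  emit 'd', narrow to [673/1000, 7/10)
Step 4: interval [673/1000, 7/10), width = 7/10 - 673/1000 = 27/1000
  'f': [673/1000 + 27/1000*0/1, 673/1000 + 27/1000*3/10) = [673/1000, 6811/10000)
  'a': [673/1000 + 27/1000*3/10, 673/1000 + 27/1000*2/5) = [6811/10000, 3419/5000) <- contains code 13649/20000
  'e': [673/1000 + 27/1000*2/5, 673/1000 + 27/1000*7/10) = [3419/5000, 6919/10000)
  'd': [673/1000 + 27/1000*7/10, 673/1000 + 27/1000*1/1) = [6919/10000, 7/10)
  emit 'a', narrow to [6811/10000, 3419/5000)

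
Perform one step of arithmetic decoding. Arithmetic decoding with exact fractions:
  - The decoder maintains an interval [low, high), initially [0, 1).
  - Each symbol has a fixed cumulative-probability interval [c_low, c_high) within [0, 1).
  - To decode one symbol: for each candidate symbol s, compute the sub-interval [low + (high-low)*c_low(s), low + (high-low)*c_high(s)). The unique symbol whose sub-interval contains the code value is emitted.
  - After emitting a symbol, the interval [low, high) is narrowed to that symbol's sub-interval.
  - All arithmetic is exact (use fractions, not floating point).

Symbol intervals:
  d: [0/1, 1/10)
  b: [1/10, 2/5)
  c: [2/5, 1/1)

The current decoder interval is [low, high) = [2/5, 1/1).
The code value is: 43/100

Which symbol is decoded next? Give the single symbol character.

Interval width = high − low = 1/1 − 2/5 = 3/5
Scaled code = (code − low) / width = (43/100 − 2/5) / 3/5 = 1/20
  d: [0/1, 1/10) ← scaled code falls here ✓
  b: [1/10, 2/5) 
  c: [2/5, 1/1) 

Answer: d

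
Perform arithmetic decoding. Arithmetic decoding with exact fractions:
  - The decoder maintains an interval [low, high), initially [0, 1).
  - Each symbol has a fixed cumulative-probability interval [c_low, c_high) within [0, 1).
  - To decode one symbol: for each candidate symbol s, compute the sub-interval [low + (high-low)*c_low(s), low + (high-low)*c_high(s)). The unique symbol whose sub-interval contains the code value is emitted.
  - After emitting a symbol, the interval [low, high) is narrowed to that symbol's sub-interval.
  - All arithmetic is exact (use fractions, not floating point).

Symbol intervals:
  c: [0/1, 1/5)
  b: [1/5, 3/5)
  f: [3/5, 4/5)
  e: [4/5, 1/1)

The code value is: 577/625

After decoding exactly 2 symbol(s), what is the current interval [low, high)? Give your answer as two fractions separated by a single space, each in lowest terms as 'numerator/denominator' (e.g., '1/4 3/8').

Step 1: interval [0/1, 1/1), width = 1/1 - 0/1 = 1/1
  'c': [0/1 + 1/1*0/1, 0/1 + 1/1*1/5) = [0/1, 1/5)
  'b': [0/1 + 1/1*1/5, 0/1 + 1/1*3/5) = [1/5, 3/5)
  'f': [0/1 + 1/1*3/5, 0/1 + 1/1*4/5) = [3/5, 4/5)
  'e': [0/1 + 1/1*4/5, 0/1 + 1/1*1/1) = [4/5, 1/1) <- contains code 577/625
  emit 'e', narrow to [4/5, 1/1)
Step 2: interval [4/5, 1/1), width = 1/1 - 4/5 = 1/5
  'c': [4/5 + 1/5*0/1, 4/5 + 1/5*1/5) = [4/5, 21/25)
  'b': [4/5 + 1/5*1/5, 4/5 + 1/5*3/5) = [21/25, 23/25)
  'f': [4/5 + 1/5*3/5, 4/5 + 1/5*4/5) = [23/25, 24/25) <- contains code 577/625
  'e': [4/5 + 1/5*4/5, 4/5 + 1/5*1/1) = [24/25, 1/1)
  emit 'f', narrow to [23/25, 24/25)

Answer: 23/25 24/25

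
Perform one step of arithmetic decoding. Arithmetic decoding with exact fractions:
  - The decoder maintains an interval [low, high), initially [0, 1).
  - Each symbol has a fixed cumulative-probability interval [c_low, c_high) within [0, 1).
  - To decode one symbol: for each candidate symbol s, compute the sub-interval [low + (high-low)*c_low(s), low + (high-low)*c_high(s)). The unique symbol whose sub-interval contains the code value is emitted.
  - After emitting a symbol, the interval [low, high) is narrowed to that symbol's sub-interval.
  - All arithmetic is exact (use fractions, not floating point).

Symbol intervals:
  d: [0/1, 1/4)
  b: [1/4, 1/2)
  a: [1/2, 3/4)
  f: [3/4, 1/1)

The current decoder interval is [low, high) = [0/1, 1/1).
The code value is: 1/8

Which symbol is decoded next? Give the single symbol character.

Answer: d

Derivation:
Interval width = high − low = 1/1 − 0/1 = 1/1
Scaled code = (code − low) / width = (1/8 − 0/1) / 1/1 = 1/8
  d: [0/1, 1/4) ← scaled code falls here ✓
  b: [1/4, 1/2) 
  a: [1/2, 3/4) 
  f: [3/4, 1/1) 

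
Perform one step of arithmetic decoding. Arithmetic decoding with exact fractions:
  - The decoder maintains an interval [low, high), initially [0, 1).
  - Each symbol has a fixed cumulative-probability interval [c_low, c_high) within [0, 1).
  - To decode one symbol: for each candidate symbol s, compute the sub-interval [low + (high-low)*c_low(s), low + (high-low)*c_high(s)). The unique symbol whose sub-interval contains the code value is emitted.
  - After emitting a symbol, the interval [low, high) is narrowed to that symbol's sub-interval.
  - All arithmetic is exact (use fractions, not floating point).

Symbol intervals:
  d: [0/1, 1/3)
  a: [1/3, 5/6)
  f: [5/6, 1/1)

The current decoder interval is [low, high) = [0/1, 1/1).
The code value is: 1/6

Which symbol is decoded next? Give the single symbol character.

Interval width = high − low = 1/1 − 0/1 = 1/1
Scaled code = (code − low) / width = (1/6 − 0/1) / 1/1 = 1/6
  d: [0/1, 1/3) ← scaled code falls here ✓
  a: [1/3, 5/6) 
  f: [5/6, 1/1) 

Answer: d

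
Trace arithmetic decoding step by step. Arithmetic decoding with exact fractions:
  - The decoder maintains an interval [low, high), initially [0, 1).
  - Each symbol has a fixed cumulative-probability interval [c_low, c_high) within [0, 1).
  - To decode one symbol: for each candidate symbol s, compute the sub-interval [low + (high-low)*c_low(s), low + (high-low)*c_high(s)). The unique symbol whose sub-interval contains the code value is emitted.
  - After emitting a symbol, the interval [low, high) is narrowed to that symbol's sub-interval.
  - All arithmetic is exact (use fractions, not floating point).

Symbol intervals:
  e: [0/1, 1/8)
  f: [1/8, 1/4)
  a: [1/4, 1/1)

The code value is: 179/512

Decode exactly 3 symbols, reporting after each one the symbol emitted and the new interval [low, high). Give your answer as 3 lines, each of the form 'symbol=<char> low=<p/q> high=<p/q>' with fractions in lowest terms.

Answer: symbol=a low=1/4 high=1/1
symbol=f low=11/32 high=7/16
symbol=e low=11/32 high=91/256

Derivation:
Step 1: interval [0/1, 1/1), width = 1/1 - 0/1 = 1/1
  'e': [0/1 + 1/1*0/1, 0/1 + 1/1*1/8) = [0/1, 1/8)
  'f': [0/1 + 1/1*1/8, 0/1 + 1/1*1/4) = [1/8, 1/4)
  'a': [0/1 + 1/1*1/4, 0/1 + 1/1*1/1) = [1/4, 1/1) <- contains code 179/512
  emit 'a', narrow to [1/4, 1/1)
Step 2: interval [1/4, 1/1), width = 1/1 - 1/4 = 3/4
  'e': [1/4 + 3/4*0/1, 1/4 + 3/4*1/8) = [1/4, 11/32)
  'f': [1/4 + 3/4*1/8, 1/4 + 3/4*1/4) = [11/32, 7/16) <- contains code 179/512
  'a': [1/4 + 3/4*1/4, 1/4 + 3/4*1/1) = [7/16, 1/1)
  emit 'f', narrow to [11/32, 7/16)
Step 3: interval [11/32, 7/16), width = 7/16 - 11/32 = 3/32
  'e': [11/32 + 3/32*0/1, 11/32 + 3/32*1/8) = [11/32, 91/256) <- contains code 179/512
  'f': [11/32 + 3/32*1/8, 11/32 + 3/32*1/4) = [91/256, 47/128)
  'a': [11/32 + 3/32*1/4, 11/32 + 3/32*1/1) = [47/128, 7/16)
  emit 'e', narrow to [11/32, 91/256)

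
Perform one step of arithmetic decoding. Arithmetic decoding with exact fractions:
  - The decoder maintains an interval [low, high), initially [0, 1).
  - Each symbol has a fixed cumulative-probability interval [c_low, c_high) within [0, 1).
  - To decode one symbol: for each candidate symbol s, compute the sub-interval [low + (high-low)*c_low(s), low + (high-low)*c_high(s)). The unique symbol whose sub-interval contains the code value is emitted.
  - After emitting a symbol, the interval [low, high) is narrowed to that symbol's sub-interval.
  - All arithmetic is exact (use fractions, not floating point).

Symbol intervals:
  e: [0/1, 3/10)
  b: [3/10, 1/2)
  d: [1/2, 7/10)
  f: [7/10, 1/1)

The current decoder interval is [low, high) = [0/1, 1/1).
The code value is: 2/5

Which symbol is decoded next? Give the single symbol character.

Interval width = high − low = 1/1 − 0/1 = 1/1
Scaled code = (code − low) / width = (2/5 − 0/1) / 1/1 = 2/5
  e: [0/1, 3/10) 
  b: [3/10, 1/2) ← scaled code falls here ✓
  d: [1/2, 7/10) 
  f: [7/10, 1/1) 

Answer: b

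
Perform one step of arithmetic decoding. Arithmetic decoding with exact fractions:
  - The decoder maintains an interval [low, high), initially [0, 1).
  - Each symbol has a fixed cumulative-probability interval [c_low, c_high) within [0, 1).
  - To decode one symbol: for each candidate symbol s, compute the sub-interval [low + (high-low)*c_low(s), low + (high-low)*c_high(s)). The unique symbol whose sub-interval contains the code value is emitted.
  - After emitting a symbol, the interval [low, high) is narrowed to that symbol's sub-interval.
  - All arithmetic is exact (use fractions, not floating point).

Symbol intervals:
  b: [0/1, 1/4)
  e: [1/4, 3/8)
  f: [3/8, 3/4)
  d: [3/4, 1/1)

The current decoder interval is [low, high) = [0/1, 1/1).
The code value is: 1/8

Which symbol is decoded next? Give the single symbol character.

Answer: b

Derivation:
Interval width = high − low = 1/1 − 0/1 = 1/1
Scaled code = (code − low) / width = (1/8 − 0/1) / 1/1 = 1/8
  b: [0/1, 1/4) ← scaled code falls here ✓
  e: [1/4, 3/8) 
  f: [3/8, 3/4) 
  d: [3/4, 1/1) 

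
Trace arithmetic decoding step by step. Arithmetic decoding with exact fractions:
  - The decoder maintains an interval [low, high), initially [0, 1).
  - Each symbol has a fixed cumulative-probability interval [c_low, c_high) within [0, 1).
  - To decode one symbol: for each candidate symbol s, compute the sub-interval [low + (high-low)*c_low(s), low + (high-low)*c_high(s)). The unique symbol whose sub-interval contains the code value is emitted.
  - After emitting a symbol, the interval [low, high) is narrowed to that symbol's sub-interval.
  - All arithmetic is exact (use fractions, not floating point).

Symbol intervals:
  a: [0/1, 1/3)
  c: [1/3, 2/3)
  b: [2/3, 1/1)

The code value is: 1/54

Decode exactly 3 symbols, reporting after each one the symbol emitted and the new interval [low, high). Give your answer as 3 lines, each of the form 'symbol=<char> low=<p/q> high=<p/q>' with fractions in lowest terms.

Step 1: interval [0/1, 1/1), width = 1/1 - 0/1 = 1/1
  'a': [0/1 + 1/1*0/1, 0/1 + 1/1*1/3) = [0/1, 1/3) <- contains code 1/54
  'c': [0/1 + 1/1*1/3, 0/1 + 1/1*2/3) = [1/3, 2/3)
  'b': [0/1 + 1/1*2/3, 0/1 + 1/1*1/1) = [2/3, 1/1)
  emit 'a', narrow to [0/1, 1/3)
Step 2: interval [0/1, 1/3), width = 1/3 - 0/1 = 1/3
  'a': [0/1 + 1/3*0/1, 0/1 + 1/3*1/3) = [0/1, 1/9) <- contains code 1/54
  'c': [0/1 + 1/3*1/3, 0/1 + 1/3*2/3) = [1/9, 2/9)
  'b': [0/1 + 1/3*2/3, 0/1 + 1/3*1/1) = [2/9, 1/3)
  emit 'a', narrow to [0/1, 1/9)
Step 3: interval [0/1, 1/9), width = 1/9 - 0/1 = 1/9
  'a': [0/1 + 1/9*0/1, 0/1 + 1/9*1/3) = [0/1, 1/27) <- contains code 1/54
  'c': [0/1 + 1/9*1/3, 0/1 + 1/9*2/3) = [1/27, 2/27)
  'b': [0/1 + 1/9*2/3, 0/1 + 1/9*1/1) = [2/27, 1/9)
  emit 'a', narrow to [0/1, 1/27)

Answer: symbol=a low=0/1 high=1/3
symbol=a low=0/1 high=1/9
symbol=a low=0/1 high=1/27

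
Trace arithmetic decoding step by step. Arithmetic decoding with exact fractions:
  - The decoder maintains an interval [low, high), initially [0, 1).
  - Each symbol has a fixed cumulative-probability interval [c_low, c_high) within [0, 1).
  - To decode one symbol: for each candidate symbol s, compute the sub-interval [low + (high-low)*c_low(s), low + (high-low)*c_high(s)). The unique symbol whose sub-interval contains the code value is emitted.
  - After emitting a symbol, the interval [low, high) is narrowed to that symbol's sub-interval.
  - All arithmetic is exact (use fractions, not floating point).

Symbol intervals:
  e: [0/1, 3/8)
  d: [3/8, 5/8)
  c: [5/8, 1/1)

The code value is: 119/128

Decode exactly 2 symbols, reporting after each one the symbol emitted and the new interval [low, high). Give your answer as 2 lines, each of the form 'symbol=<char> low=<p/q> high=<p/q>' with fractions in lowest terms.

Answer: symbol=c low=5/8 high=1/1
symbol=c low=55/64 high=1/1

Derivation:
Step 1: interval [0/1, 1/1), width = 1/1 - 0/1 = 1/1
  'e': [0/1 + 1/1*0/1, 0/1 + 1/1*3/8) = [0/1, 3/8)
  'd': [0/1 + 1/1*3/8, 0/1 + 1/1*5/8) = [3/8, 5/8)
  'c': [0/1 + 1/1*5/8, 0/1 + 1/1*1/1) = [5/8, 1/1) <- contains code 119/128
  emit 'c', narrow to [5/8, 1/1)
Step 2: interval [5/8, 1/1), width = 1/1 - 5/8 = 3/8
  'e': [5/8 + 3/8*0/1, 5/8 + 3/8*3/8) = [5/8, 49/64)
  'd': [5/8 + 3/8*3/8, 5/8 + 3/8*5/8) = [49/64, 55/64)
  'c': [5/8 + 3/8*5/8, 5/8 + 3/8*1/1) = [55/64, 1/1) <- contains code 119/128
  emit 'c', narrow to [55/64, 1/1)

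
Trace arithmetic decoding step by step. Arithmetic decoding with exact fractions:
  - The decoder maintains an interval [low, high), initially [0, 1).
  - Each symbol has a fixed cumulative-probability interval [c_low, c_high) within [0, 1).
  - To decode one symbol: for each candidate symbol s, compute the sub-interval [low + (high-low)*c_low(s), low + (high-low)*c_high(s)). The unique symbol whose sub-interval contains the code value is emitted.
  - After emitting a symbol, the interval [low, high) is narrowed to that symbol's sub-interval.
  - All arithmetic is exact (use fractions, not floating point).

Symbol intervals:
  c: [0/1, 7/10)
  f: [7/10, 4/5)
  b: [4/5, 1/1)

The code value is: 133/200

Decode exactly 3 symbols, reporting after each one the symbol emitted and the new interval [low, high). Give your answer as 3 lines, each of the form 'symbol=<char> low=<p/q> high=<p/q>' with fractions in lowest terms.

Step 1: interval [0/1, 1/1), width = 1/1 - 0/1 = 1/1
  'c': [0/1 + 1/1*0/1, 0/1 + 1/1*7/10) = [0/1, 7/10) <- contains code 133/200
  'f': [0/1 + 1/1*7/10, 0/1 + 1/1*4/5) = [7/10, 4/5)
  'b': [0/1 + 1/1*4/5, 0/1 + 1/1*1/1) = [4/5, 1/1)
  emit 'c', narrow to [0/1, 7/10)
Step 2: interval [0/1, 7/10), width = 7/10 - 0/1 = 7/10
  'c': [0/1 + 7/10*0/1, 0/1 + 7/10*7/10) = [0/1, 49/100)
  'f': [0/1 + 7/10*7/10, 0/1 + 7/10*4/5) = [49/100, 14/25)
  'b': [0/1 + 7/10*4/5, 0/1 + 7/10*1/1) = [14/25, 7/10) <- contains code 133/200
  emit 'b', narrow to [14/25, 7/10)
Step 3: interval [14/25, 7/10), width = 7/10 - 14/25 = 7/50
  'c': [14/25 + 7/50*0/1, 14/25 + 7/50*7/10) = [14/25, 329/500)
  'f': [14/25 + 7/50*7/10, 14/25 + 7/50*4/5) = [329/500, 84/125) <- contains code 133/200
  'b': [14/25 + 7/50*4/5, 14/25 + 7/50*1/1) = [84/125, 7/10)
  emit 'f', narrow to [329/500, 84/125)

Answer: symbol=c low=0/1 high=7/10
symbol=b low=14/25 high=7/10
symbol=f low=329/500 high=84/125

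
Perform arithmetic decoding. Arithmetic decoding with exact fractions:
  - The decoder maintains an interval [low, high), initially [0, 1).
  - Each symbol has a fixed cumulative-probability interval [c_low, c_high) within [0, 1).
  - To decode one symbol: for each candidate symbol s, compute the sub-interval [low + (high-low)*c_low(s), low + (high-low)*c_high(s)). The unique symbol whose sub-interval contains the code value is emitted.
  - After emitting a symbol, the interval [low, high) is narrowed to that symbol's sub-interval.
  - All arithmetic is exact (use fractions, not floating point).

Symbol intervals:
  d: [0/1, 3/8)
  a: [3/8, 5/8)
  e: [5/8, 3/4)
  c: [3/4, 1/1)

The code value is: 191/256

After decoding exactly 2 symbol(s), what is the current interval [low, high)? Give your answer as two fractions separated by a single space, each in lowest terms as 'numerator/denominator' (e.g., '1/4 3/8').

Step 1: interval [0/1, 1/1), width = 1/1 - 0/1 = 1/1
  'd': [0/1 + 1/1*0/1, 0/1 + 1/1*3/8) = [0/1, 3/8)
  'a': [0/1 + 1/1*3/8, 0/1 + 1/1*5/8) = [3/8, 5/8)
  'e': [0/1 + 1/1*5/8, 0/1 + 1/1*3/4) = [5/8, 3/4) <- contains code 191/256
  'c': [0/1 + 1/1*3/4, 0/1 + 1/1*1/1) = [3/4, 1/1)
  emit 'e', narrow to [5/8, 3/4)
Step 2: interval [5/8, 3/4), width = 3/4 - 5/8 = 1/8
  'd': [5/8 + 1/8*0/1, 5/8 + 1/8*3/8) = [5/8, 43/64)
  'a': [5/8 + 1/8*3/8, 5/8 + 1/8*5/8) = [43/64, 45/64)
  'e': [5/8 + 1/8*5/8, 5/8 + 1/8*3/4) = [45/64, 23/32)
  'c': [5/8 + 1/8*3/4, 5/8 + 1/8*1/1) = [23/32, 3/4) <- contains code 191/256
  emit 'c', narrow to [23/32, 3/4)

Answer: 23/32 3/4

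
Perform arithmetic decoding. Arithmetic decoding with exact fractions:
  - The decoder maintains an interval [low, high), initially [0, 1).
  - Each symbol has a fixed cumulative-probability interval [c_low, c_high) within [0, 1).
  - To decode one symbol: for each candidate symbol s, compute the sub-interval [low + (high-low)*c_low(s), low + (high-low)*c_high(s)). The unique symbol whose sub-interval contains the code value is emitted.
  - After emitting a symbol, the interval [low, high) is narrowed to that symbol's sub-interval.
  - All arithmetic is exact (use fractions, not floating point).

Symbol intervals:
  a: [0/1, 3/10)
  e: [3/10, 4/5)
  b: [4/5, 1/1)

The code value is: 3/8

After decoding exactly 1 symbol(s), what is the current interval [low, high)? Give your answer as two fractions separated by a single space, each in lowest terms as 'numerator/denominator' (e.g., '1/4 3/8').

Answer: 3/10 4/5

Derivation:
Step 1: interval [0/1, 1/1), width = 1/1 - 0/1 = 1/1
  'a': [0/1 + 1/1*0/1, 0/1 + 1/1*3/10) = [0/1, 3/10)
  'e': [0/1 + 1/1*3/10, 0/1 + 1/1*4/5) = [3/10, 4/5) <- contains code 3/8
  'b': [0/1 + 1/1*4/5, 0/1 + 1/1*1/1) = [4/5, 1/1)
  emit 'e', narrow to [3/10, 4/5)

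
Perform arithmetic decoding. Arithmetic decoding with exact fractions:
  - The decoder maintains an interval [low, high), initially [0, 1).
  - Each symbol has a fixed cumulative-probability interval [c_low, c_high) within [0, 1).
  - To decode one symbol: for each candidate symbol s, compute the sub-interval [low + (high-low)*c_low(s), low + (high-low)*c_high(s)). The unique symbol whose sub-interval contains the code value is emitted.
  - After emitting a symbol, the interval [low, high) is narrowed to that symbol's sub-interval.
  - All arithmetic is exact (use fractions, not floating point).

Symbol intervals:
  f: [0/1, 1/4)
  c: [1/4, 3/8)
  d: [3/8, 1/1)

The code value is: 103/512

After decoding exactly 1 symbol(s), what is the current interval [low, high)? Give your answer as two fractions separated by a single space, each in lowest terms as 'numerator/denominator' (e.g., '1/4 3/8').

Step 1: interval [0/1, 1/1), width = 1/1 - 0/1 = 1/1
  'f': [0/1 + 1/1*0/1, 0/1 + 1/1*1/4) = [0/1, 1/4) <- contains code 103/512
  'c': [0/1 + 1/1*1/4, 0/1 + 1/1*3/8) = [1/4, 3/8)
  'd': [0/1 + 1/1*3/8, 0/1 + 1/1*1/1) = [3/8, 1/1)
  emit 'f', narrow to [0/1, 1/4)

Answer: 0/1 1/4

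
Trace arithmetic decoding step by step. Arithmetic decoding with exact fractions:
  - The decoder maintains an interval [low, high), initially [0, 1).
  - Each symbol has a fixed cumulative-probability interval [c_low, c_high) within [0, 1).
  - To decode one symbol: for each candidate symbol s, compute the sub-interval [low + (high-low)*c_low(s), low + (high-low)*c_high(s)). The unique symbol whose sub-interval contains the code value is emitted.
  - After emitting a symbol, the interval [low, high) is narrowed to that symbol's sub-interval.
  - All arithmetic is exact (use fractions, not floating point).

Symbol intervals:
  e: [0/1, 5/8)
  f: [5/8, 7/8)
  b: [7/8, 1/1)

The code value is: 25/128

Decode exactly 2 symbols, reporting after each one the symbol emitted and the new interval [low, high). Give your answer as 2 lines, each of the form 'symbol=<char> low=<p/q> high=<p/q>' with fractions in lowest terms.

Step 1: interval [0/1, 1/1), width = 1/1 - 0/1 = 1/1
  'e': [0/1 + 1/1*0/1, 0/1 + 1/1*5/8) = [0/1, 5/8) <- contains code 25/128
  'f': [0/1 + 1/1*5/8, 0/1 + 1/1*7/8) = [5/8, 7/8)
  'b': [0/1 + 1/1*7/8, 0/1 + 1/1*1/1) = [7/8, 1/1)
  emit 'e', narrow to [0/1, 5/8)
Step 2: interval [0/1, 5/8), width = 5/8 - 0/1 = 5/8
  'e': [0/1 + 5/8*0/1, 0/1 + 5/8*5/8) = [0/1, 25/64) <- contains code 25/128
  'f': [0/1 + 5/8*5/8, 0/1 + 5/8*7/8) = [25/64, 35/64)
  'b': [0/1 + 5/8*7/8, 0/1 + 5/8*1/1) = [35/64, 5/8)
  emit 'e', narrow to [0/1, 25/64)

Answer: symbol=e low=0/1 high=5/8
symbol=e low=0/1 high=25/64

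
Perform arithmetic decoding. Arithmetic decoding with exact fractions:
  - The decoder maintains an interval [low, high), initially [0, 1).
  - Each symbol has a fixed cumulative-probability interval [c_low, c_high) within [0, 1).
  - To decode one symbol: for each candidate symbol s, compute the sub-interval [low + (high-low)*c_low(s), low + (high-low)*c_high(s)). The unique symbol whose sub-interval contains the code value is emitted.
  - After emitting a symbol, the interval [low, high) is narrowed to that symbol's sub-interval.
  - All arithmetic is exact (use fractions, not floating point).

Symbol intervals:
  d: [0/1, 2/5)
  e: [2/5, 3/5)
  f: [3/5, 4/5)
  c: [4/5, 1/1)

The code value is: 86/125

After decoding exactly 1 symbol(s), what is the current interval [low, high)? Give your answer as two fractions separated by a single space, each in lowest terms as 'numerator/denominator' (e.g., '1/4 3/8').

Step 1: interval [0/1, 1/1), width = 1/1 - 0/1 = 1/1
  'd': [0/1 + 1/1*0/1, 0/1 + 1/1*2/5) = [0/1, 2/5)
  'e': [0/1 + 1/1*2/5, 0/1 + 1/1*3/5) = [2/5, 3/5)
  'f': [0/1 + 1/1*3/5, 0/1 + 1/1*4/5) = [3/5, 4/5) <- contains code 86/125
  'c': [0/1 + 1/1*4/5, 0/1 + 1/1*1/1) = [4/5, 1/1)
  emit 'f', narrow to [3/5, 4/5)

Answer: 3/5 4/5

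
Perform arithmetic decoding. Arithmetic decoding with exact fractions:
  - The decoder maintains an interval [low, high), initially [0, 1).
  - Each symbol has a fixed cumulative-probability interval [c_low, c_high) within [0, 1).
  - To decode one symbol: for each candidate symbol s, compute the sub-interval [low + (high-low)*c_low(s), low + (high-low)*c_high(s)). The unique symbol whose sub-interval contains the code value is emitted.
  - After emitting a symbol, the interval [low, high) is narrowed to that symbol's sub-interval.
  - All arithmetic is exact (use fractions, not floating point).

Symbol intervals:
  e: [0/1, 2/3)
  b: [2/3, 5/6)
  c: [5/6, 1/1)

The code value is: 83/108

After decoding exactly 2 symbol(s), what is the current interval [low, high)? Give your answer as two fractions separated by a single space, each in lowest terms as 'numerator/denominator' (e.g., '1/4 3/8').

Step 1: interval [0/1, 1/1), width = 1/1 - 0/1 = 1/1
  'e': [0/1 + 1/1*0/1, 0/1 + 1/1*2/3) = [0/1, 2/3)
  'b': [0/1 + 1/1*2/3, 0/1 + 1/1*5/6) = [2/3, 5/6) <- contains code 83/108
  'c': [0/1 + 1/1*5/6, 0/1 + 1/1*1/1) = [5/6, 1/1)
  emit 'b', narrow to [2/3, 5/6)
Step 2: interval [2/3, 5/6), width = 5/6 - 2/3 = 1/6
  'e': [2/3 + 1/6*0/1, 2/3 + 1/6*2/3) = [2/3, 7/9) <- contains code 83/108
  'b': [2/3 + 1/6*2/3, 2/3 + 1/6*5/6) = [7/9, 29/36)
  'c': [2/3 + 1/6*5/6, 2/3 + 1/6*1/1) = [29/36, 5/6)
  emit 'e', narrow to [2/3, 7/9)

Answer: 2/3 7/9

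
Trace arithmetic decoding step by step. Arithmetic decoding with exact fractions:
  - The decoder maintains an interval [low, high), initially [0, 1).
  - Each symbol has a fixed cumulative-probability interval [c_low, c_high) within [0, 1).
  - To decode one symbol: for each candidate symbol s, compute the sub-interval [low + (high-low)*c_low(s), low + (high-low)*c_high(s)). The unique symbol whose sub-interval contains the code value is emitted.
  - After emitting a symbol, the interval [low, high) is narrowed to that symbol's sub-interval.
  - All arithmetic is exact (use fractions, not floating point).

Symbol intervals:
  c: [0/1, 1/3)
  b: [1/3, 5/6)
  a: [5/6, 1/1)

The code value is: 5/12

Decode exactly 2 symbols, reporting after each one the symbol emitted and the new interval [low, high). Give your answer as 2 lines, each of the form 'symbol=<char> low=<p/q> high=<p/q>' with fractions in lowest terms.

Answer: symbol=b low=1/3 high=5/6
symbol=c low=1/3 high=1/2

Derivation:
Step 1: interval [0/1, 1/1), width = 1/1 - 0/1 = 1/1
  'c': [0/1 + 1/1*0/1, 0/1 + 1/1*1/3) = [0/1, 1/3)
  'b': [0/1 + 1/1*1/3, 0/1 + 1/1*5/6) = [1/3, 5/6) <- contains code 5/12
  'a': [0/1 + 1/1*5/6, 0/1 + 1/1*1/1) = [5/6, 1/1)
  emit 'b', narrow to [1/3, 5/6)
Step 2: interval [1/3, 5/6), width = 5/6 - 1/3 = 1/2
  'c': [1/3 + 1/2*0/1, 1/3 + 1/2*1/3) = [1/3, 1/2) <- contains code 5/12
  'b': [1/3 + 1/2*1/3, 1/3 + 1/2*5/6) = [1/2, 3/4)
  'a': [1/3 + 1/2*5/6, 1/3 + 1/2*1/1) = [3/4, 5/6)
  emit 'c', narrow to [1/3, 1/2)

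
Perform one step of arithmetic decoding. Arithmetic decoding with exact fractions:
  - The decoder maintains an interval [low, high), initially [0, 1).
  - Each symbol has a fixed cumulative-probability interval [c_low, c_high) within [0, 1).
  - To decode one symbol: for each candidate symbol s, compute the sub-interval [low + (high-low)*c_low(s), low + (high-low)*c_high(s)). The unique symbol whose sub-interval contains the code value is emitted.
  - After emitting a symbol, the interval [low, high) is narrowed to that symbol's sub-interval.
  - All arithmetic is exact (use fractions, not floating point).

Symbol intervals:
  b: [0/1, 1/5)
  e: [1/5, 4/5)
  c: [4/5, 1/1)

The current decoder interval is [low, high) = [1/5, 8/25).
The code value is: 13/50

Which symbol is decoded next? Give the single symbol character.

Answer: e

Derivation:
Interval width = high − low = 8/25 − 1/5 = 3/25
Scaled code = (code − low) / width = (13/50 − 1/5) / 3/25 = 1/2
  b: [0/1, 1/5) 
  e: [1/5, 4/5) ← scaled code falls here ✓
  c: [4/5, 1/1) 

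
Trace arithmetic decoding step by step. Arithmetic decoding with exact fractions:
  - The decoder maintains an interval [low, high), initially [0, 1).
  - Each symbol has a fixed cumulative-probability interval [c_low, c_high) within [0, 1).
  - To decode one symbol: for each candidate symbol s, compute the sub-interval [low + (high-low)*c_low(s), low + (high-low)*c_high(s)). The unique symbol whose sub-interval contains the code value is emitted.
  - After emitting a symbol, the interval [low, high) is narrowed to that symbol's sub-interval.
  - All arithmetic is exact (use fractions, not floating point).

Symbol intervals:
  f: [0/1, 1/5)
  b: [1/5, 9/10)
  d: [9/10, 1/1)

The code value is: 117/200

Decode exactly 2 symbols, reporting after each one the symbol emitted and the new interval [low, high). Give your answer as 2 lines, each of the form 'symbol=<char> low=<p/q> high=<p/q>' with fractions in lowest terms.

Answer: symbol=b low=1/5 high=9/10
symbol=b low=17/50 high=83/100

Derivation:
Step 1: interval [0/1, 1/1), width = 1/1 - 0/1 = 1/1
  'f': [0/1 + 1/1*0/1, 0/1 + 1/1*1/5) = [0/1, 1/5)
  'b': [0/1 + 1/1*1/5, 0/1 + 1/1*9/10) = [1/5, 9/10) <- contains code 117/200
  'd': [0/1 + 1/1*9/10, 0/1 + 1/1*1/1) = [9/10, 1/1)
  emit 'b', narrow to [1/5, 9/10)
Step 2: interval [1/5, 9/10), width = 9/10 - 1/5 = 7/10
  'f': [1/5 + 7/10*0/1, 1/5 + 7/10*1/5) = [1/5, 17/50)
  'b': [1/5 + 7/10*1/5, 1/5 + 7/10*9/10) = [17/50, 83/100) <- contains code 117/200
  'd': [1/5 + 7/10*9/10, 1/5 + 7/10*1/1) = [83/100, 9/10)
  emit 'b', narrow to [17/50, 83/100)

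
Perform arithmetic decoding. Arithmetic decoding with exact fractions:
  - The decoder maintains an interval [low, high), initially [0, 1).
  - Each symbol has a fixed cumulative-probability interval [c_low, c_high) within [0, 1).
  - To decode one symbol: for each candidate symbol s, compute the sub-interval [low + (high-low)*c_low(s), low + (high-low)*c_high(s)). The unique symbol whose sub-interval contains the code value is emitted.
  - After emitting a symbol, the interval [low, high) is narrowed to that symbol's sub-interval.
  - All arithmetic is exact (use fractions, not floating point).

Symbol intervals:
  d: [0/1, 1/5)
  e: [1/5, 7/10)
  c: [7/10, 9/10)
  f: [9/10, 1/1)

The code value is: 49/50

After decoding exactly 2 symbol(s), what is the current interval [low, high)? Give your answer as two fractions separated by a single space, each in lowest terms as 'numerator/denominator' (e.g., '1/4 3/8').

Answer: 97/100 99/100

Derivation:
Step 1: interval [0/1, 1/1), width = 1/1 - 0/1 = 1/1
  'd': [0/1 + 1/1*0/1, 0/1 + 1/1*1/5) = [0/1, 1/5)
  'e': [0/1 + 1/1*1/5, 0/1 + 1/1*7/10) = [1/5, 7/10)
  'c': [0/1 + 1/1*7/10, 0/1 + 1/1*9/10) = [7/10, 9/10)
  'f': [0/1 + 1/1*9/10, 0/1 + 1/1*1/1) = [9/10, 1/1) <- contains code 49/50
  emit 'f', narrow to [9/10, 1/1)
Step 2: interval [9/10, 1/1), width = 1/1 - 9/10 = 1/10
  'd': [9/10 + 1/10*0/1, 9/10 + 1/10*1/5) = [9/10, 23/25)
  'e': [9/10 + 1/10*1/5, 9/10 + 1/10*7/10) = [23/25, 97/100)
  'c': [9/10 + 1/10*7/10, 9/10 + 1/10*9/10) = [97/100, 99/100) <- contains code 49/50
  'f': [9/10 + 1/10*9/10, 9/10 + 1/10*1/1) = [99/100, 1/1)
  emit 'c', narrow to [97/100, 99/100)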